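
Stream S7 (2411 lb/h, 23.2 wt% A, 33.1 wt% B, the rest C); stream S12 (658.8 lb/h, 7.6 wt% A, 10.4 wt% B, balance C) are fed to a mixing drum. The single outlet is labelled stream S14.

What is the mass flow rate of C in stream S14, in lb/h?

1594 lb/h

C out = C in = 2411×0.437 + 658.8×0.820 = 1593.8 lb/h.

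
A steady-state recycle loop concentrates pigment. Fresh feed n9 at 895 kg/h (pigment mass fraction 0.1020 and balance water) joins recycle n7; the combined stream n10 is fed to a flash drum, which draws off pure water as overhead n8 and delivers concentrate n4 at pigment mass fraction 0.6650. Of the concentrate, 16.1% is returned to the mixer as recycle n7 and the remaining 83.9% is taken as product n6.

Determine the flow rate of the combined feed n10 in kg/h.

Overall pigment balance (none leaves overhead): pigment in fresh feed = pigment in product, i.e. 895×0.102 = (1−0.161)·n4·0.665.
n4 = 91.29/(0.665×0.839) = 163.62 kg/h.
Recycle n7 = 0.161×163.62 = 26.343 kg/h.
Combined feed n10 = 895 + 26.343 = 921.34 kg/h.

921.3 kg/h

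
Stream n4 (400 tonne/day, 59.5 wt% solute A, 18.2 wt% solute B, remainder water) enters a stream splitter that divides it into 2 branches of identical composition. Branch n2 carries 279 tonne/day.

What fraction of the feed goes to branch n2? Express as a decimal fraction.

Fraction to n2 = 279/400 = 0.6975.

0.698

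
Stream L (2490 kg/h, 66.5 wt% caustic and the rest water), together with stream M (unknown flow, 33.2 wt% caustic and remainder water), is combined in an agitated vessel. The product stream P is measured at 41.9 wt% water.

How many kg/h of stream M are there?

840 kg/h

Let M be the unknown flow. Total out = 2490 + M.
water balance: 834.15 + 0.668·M = 0.419·(2490 + M)
(0.668 − 0.419)·M = 0.419×2490 − 834.15 = 209.16
M = 209.16 / 0.249 = 840 kg/h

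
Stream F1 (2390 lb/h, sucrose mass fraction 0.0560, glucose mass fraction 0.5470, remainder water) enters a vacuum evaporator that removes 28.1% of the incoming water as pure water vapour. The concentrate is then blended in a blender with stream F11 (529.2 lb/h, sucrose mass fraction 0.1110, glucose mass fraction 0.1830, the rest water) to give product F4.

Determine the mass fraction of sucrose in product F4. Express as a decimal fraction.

0.0726

Vapour removed = 0.281×0.397×2390 = 266.62 lb/h; concentrate = 2123.4 lb/h.
sucrose reaching the mixer = 133.84 (from concentrate) + 529.2×0.111 = 192.58 lb/h.
Product flow = 2123.4 + 529.2 = 2652.6 lb/h; sucrose fraction = 0.0726.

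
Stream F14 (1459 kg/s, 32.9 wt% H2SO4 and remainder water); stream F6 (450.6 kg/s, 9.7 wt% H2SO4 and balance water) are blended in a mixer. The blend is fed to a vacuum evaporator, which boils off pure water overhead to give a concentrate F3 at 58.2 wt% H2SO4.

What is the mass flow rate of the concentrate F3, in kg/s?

899.9 kg/s

H2SO4 entering = 1459×0.329 + 450.6×0.097 = 523.72 kg/s.
All H2SO4 reports to F3, so F3 = 523.72/0.582 = 899.86 kg/s.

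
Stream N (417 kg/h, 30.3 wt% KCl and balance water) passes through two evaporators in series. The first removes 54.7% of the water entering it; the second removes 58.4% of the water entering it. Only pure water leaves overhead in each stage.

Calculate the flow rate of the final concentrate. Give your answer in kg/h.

181.1 kg/h

water in feed = 417×0.697 = 290.65 kg/h.
After stage 1: water left = (1−0.547)×290.65 = 131.66; stream total = 258.01 kg/h.
After stage 2: water left = (1−0.584)×131.66 = 54.772; final concentrate = 181.12 kg/h.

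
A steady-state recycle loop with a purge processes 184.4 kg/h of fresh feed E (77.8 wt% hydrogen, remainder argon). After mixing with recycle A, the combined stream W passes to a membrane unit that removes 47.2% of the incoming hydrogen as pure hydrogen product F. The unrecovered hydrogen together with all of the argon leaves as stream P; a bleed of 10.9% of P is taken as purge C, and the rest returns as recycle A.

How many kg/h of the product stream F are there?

hydrogen in W: m_A = 184.4×0.778 + (1−0.109)·(1−0.472)·m_A, so m_A = 143.46/0.5296 = 270.91 kg/h.
Product F = 0.472×270.91 = 127.87 kg/h.

127.9 kg/h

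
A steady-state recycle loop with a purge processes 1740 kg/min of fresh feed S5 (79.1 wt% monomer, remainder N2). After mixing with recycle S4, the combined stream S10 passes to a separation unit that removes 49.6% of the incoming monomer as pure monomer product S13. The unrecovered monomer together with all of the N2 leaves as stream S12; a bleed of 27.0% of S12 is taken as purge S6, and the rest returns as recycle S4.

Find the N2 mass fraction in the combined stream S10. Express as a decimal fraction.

N2 enters only via S5 and leaves only via the purge: 1740×0.209 = 0.270×(N2 in S12), and the separation unit passes all N2, so N2 in S10 = N2 in S12 = 1346.9 kg/min.
monomer in S10: m_A = 1740×0.791 + (1−0.270)·(1−0.496)·m_A, so m_A = 1376.3/0.6321 = 2177.5 kg/min.
S10 = 2177.5 + 1346.9 = 3524.4 kg/min.
N2 fraction in S10 = 1346.9/3524.4 = 0.3822.

0.3822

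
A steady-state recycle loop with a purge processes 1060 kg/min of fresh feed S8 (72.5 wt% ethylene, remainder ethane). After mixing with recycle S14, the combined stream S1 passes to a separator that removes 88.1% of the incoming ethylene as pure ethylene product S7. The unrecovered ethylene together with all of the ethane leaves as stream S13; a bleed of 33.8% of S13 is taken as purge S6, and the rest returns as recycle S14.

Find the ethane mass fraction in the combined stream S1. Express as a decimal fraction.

ethane enters only via S8 and leaves only via the purge: 1060×0.275 = 0.338×(ethane in S13), and the separator passes all ethane, so ethane in S1 = ethane in S13 = 862.43 kg/min.
ethylene in S1: m_A = 1060×0.725 + (1−0.338)·(1−0.881)·m_A, so m_A = 768.5/0.9212 = 834.22 kg/min.
S1 = 834.22 + 862.43 = 1696.6 kg/min.
ethane fraction in S1 = 862.43/1696.6 = 0.508.

0.508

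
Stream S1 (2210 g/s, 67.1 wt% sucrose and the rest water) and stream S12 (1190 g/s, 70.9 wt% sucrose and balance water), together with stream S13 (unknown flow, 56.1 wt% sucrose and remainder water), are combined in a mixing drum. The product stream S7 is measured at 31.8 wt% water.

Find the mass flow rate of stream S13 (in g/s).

64.63 g/s

Let S13 be the unknown flow. Total out = 3400 + S13.
water balance: 1073.4 + 0.439·S13 = 0.318·(3400 + S13)
(0.439 − 0.318)·S13 = 0.318×3400 − 1073.4 = 7.82
S13 = 7.82 / 0.121 = 64.628 g/s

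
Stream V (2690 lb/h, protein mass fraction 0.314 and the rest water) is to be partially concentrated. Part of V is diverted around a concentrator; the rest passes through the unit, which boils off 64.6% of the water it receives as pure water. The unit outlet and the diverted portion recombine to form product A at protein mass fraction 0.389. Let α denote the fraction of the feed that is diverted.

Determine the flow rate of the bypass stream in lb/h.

1520 lb/h

All 2690×0.314 = 844.66 lb/h of protein reaches A, so A = 844.66/0.389 = 2171.4 lb/h and vapour = 518.64 lb/h.
The evaporator receives (1−α)·2690 of feed at 0.686 water and removes 0.646 of that water:
0.646×0.686×(1−α)×2690 = 518.64
(1−α) = 518.64/1192.1 = 0.4351;  α = 0.5649.
Bypass flow = 0.5649×2690 = 1519.7 lb/h.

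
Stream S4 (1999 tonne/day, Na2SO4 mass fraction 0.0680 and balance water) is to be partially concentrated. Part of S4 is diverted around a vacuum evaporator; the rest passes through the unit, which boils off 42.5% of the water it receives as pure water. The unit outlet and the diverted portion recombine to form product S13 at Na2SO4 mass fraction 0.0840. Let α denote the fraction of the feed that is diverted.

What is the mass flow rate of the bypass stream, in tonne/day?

1038 tonne/day

All 1999×0.068 = 135.93 tonne/day of Na2SO4 reaches S13, so S13 = 135.93/0.084 = 1618.2 tonne/day and vapour = 380.76 tonne/day.
The evaporator receives (1−α)·1999 of feed at 0.932 water and removes 0.425 of that water:
0.425×0.932×(1−α)×1999 = 380.76
(1−α) = 380.76/791.8 = 0.4809;  α = 0.5191.
Bypass flow = 0.5191×1999 = 1037.7 tonne/day.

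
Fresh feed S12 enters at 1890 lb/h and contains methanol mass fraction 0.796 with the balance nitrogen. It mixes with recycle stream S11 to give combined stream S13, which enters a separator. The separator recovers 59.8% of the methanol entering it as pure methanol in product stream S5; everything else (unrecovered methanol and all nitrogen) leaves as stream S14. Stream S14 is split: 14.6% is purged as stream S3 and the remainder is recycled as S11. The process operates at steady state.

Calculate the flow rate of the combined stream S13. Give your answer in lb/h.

4932 lb/h

nitrogen enters only via S12 and leaves only via the purge: 1890×0.204 = 0.146×(nitrogen in S14), and the separator passes all nitrogen, so nitrogen in S13 = nitrogen in S14 = 2640.8 lb/h.
methanol in S13: m_A = 1890×0.796 + (1−0.146)·(1−0.598)·m_A, so m_A = 1504.4/0.6567 = 2290.9 lb/h.
S13 = 2290.9 + 2640.8 = 4931.8 lb/h.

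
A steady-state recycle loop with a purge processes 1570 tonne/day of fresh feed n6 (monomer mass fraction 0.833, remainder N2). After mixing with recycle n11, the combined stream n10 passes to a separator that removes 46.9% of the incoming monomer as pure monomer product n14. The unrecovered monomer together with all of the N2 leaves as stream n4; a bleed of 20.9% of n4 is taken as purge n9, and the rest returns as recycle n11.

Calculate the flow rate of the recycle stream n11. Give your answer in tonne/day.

1939 tonne/day

N2 enters only via n6 and leaves only via the purge: 1570×0.167 = 0.209×(N2 in n4), and the separator passes all N2, so N2 in n10 = N2 in n4 = 1254.5 tonne/day.
monomer in n10: m_A = 1570×0.833 + (1−0.209)·(1−0.469)·m_A, so m_A = 1307.8/0.5800 = 2254.9 tonne/day.
n4 = (1−0.469)×2254.9 + 1254.5 = 2451.9 tonne/day.
Recycle n11 = (1−0.209)×2451.9 = 1939.4 tonne/day.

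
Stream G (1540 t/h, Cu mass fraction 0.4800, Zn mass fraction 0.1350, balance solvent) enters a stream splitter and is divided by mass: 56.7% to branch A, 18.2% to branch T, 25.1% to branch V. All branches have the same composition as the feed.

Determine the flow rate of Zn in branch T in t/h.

Branch T total = 0.182×1540 = 280.28 t/h.
Zn in T = 0.135×280.28 = 37.838 t/h.

37.84 t/h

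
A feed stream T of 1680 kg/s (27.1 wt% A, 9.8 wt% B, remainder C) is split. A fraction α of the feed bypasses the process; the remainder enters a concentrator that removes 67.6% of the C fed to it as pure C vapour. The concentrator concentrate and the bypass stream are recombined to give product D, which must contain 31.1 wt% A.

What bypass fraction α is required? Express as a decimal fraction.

0.698

All 1680×0.271 = 455.28 kg/s of A reaches D, so D = 455.28/0.311 = 1463.9 kg/s and vapour = 216.08 kg/s.
The evaporator receives (1−α)·1680 of feed at 0.631 C and removes 0.676 of that C:
0.676×0.631×(1−α)×1680 = 216.08
(1−α) = 216.08/716.61 = 0.3015;  α = 0.6985.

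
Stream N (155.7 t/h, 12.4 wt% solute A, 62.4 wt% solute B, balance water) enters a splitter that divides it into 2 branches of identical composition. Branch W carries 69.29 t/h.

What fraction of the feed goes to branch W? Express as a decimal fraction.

0.445

Fraction to W = 69.29/155.7 = 0.4450.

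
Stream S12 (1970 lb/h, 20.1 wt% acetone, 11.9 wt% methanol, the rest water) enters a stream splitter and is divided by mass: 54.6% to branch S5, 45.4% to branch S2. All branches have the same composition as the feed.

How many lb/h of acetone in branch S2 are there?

Branch S2 total = 0.454×1970 = 894.38 lb/h.
acetone in S2 = 0.201×894.38 = 179.77 lb/h.

179.8 lb/h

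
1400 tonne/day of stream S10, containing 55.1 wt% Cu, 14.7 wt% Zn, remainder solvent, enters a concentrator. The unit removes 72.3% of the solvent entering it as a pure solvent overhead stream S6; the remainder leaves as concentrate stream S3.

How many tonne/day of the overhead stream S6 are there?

solvent entering = 1400×0.302 = 422.8 tonne/day; overhead removed = 0.723×422.8 = 305.68 tonne/day.

305.7 tonne/day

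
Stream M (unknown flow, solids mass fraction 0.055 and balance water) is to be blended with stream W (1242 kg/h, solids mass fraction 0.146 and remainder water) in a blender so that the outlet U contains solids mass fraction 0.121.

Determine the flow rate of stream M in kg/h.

Let M be the unknown flow. Total out = 1242 + M.
solids balance: 181.33 + 0.055·M = 0.121·(1242 + M)
(0.055 − 0.121)·M = 0.121×1242 − 181.33 = -31.05
M = -31.05 / -0.066 = 470.45 kg/h

470.5 kg/h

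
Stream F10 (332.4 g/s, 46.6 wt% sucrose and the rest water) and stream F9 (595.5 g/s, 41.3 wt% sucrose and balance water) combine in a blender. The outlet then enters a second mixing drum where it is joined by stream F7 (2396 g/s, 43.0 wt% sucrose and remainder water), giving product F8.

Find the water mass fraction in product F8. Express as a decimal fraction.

Overall, product flow = 3323.9 g/s.
water in = 332.4×0.534 + 595.5×0.587 + 2396×0.570 = 1892.8 g/s.
water fraction in F8 = 0.5694.

0.5694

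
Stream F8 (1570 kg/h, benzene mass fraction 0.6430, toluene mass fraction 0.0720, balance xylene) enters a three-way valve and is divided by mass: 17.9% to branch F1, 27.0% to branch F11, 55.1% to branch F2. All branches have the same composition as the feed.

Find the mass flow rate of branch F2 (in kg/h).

865.1 kg/h

Branch F2 flow = 0.551×1570 = 865.07 kg/h.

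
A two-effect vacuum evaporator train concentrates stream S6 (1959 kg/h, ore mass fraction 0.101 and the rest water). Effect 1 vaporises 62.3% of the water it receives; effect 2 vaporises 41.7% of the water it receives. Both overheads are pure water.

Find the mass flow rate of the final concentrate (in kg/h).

water in feed = 1959×0.899 = 1761.1 kg/h.
After stage 1: water left = (1−0.623)×1761.1 = 663.95; stream total = 861.81 kg/h.
After stage 2: water left = (1−0.417)×663.95 = 387.08; final concentrate = 584.94 kg/h.

584.9 kg/h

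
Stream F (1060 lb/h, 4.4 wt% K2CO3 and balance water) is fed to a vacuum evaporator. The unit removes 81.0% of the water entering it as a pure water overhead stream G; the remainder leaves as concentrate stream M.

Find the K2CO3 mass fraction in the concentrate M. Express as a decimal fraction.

0.195

K2CO3 is not removed: 1060×0.044 = 46.64 lb/h of K2CO3 enters M.
water entering = 1060×0.956 = 1013.4 lb/h; overhead removed = 0.810×1013.4 = 820.82 lb/h.
Concentrate = 1060 − 820.82 = 239.18 lb/h.
Mass fraction = 46.64/239.18 = 0.195.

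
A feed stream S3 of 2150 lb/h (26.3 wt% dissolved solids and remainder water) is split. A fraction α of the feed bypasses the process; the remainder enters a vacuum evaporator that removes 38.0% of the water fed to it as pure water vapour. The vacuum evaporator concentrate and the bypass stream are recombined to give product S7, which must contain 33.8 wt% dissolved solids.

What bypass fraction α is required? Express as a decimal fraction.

0.208

All 2150×0.263 = 565.45 lb/h of dissolved solids reaches S7, so S7 = 565.45/0.338 = 1672.9 lb/h and vapour = 477.07 lb/h.
The evaporator receives (1−α)·2150 of feed at 0.737 water and removes 0.380 of that water:
0.380×0.737×(1−α)×2150 = 477.07
(1−α) = 477.07/602.13 = 0.7923;  α = 0.2077.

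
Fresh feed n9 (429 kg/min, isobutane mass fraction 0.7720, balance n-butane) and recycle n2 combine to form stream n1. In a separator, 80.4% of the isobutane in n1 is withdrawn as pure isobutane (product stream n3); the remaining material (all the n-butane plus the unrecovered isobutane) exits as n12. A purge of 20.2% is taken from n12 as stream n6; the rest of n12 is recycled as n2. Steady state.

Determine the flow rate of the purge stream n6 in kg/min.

n-butane enters only via n9 and leaves only via the purge: 429×0.228 = 0.202×(n-butane in n12), and the separator passes all n-butane, so n-butane in n1 = n-butane in n12 = 484.22 kg/min.
isobutane in n1: m_A = 429×0.772 + (1−0.202)·(1−0.804)·m_A, so m_A = 331.19/0.8436 = 392.59 kg/min.
n12 = (1−0.804)×392.59 + 484.22 = 561.17 kg/min.
Purge n6 = 0.202×561.17 = 113.36 kg/min.

113.4 kg/min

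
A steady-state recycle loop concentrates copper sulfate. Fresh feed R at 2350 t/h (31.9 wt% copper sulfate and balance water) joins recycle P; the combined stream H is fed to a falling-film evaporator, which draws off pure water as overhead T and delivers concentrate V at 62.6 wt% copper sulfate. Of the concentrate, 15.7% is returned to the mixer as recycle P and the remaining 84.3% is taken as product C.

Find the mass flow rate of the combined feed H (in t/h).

2573 t/h

Overall copper sulfate balance (none leaves overhead): copper sulfate in fresh feed = copper sulfate in product, i.e. 2350×0.319 = (1−0.157)·V·0.626.
V = 749.65/(0.626×0.843) = 1420.6 t/h.
Recycle P = 0.157×1420.6 = 223.03 t/h.
Combined feed H = 2350 + 223.03 = 2573 t/h.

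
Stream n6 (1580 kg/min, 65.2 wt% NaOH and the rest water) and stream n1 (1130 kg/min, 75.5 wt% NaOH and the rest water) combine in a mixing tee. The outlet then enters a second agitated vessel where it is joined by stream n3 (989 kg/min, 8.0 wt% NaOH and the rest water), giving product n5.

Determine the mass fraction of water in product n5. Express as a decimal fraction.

0.469

Overall, product flow = 3699 kg/min.
water in = 1580×0.348 + 1130×0.245 + 989×0.920 = 1736.6 kg/min.
water fraction in n5 = 0.469.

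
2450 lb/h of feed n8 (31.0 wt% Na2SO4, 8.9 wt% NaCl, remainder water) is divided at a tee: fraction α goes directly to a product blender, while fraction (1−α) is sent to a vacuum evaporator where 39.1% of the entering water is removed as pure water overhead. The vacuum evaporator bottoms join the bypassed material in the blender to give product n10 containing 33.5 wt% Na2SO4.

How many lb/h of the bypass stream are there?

1672 lb/h

All 2450×0.310 = 759.5 lb/h of Na2SO4 reaches n10, so n10 = 759.5/0.335 = 2267.2 lb/h and vapour = 182.84 lb/h.
The evaporator receives (1−α)·2450 of feed at 0.601 water and removes 0.391 of that water:
0.391×0.601×(1−α)×2450 = 182.84
(1−α) = 182.84/575.73 = 0.3176;  α = 0.6824.
Bypass flow = 0.6824×2450 = 1671.9 lb/h.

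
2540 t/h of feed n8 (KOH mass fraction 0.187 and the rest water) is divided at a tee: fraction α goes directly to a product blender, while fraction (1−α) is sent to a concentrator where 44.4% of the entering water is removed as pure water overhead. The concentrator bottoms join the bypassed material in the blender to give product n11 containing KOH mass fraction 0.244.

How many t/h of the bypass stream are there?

All 2540×0.187 = 474.98 t/h of KOH reaches n11, so n11 = 474.98/0.244 = 1946.6 t/h and vapour = 593.36 t/h.
The evaporator receives (1−α)·2540 of feed at 0.813 water and removes 0.444 of that water:
0.444×0.813×(1−α)×2540 = 593.36
(1−α) = 593.36/916.87 = 0.6472;  α = 0.3528.
Bypass flow = 0.3528×2540 = 896.21 t/h.

896.2 t/h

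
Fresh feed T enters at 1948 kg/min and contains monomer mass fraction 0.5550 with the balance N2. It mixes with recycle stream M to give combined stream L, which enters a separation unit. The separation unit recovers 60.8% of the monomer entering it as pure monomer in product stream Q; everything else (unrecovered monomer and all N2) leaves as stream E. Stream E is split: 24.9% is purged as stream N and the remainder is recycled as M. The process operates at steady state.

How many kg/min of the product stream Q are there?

monomer in L: m_A = 1948×0.555 + (1−0.249)·(1−0.608)·m_A, so m_A = 1081.1/0.7056 = 1532.2 kg/min.
Product Q = 0.608×1532.2 = 931.58 kg/min.

931.6 kg/min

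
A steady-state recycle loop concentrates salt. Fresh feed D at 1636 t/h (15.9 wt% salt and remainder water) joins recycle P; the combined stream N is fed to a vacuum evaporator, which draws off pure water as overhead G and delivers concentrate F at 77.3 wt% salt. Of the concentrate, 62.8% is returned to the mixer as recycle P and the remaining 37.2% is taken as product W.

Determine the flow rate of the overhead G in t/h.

1299 t/h

Overall salt balance (none leaves overhead): salt in fresh feed = salt in product, i.e. 1636×0.159 = (1−0.628)·F·0.773.
F = 260.12/(0.773×0.372) = 904.6 t/h.
Recycle P = 0.628×904.6 = 568.09 t/h.
Combined feed N = 1636 + 568.09 = 2204.1 t/h.
Overhead G = N − F = 2204.1 − 904.6 = 1299.5 t/h.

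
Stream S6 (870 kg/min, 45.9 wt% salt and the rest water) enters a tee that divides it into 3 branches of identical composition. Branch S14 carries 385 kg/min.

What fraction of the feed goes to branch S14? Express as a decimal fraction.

0.443

Fraction to S14 = 385/870 = 0.4425.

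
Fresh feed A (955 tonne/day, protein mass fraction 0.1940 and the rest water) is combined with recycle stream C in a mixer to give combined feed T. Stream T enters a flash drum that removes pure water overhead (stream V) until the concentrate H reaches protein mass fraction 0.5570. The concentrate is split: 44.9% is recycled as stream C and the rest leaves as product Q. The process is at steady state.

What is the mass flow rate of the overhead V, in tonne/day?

622.4 tonne/day

Overall protein balance (none leaves overhead): protein in fresh feed = protein in product, i.e. 955×0.194 = (1−0.449)·H·0.557.
H = 185.27/(0.557×0.551) = 603.67 tonne/day.
Recycle C = 0.449×603.67 = 271.05 tonne/day.
Combined feed T = 955 + 271.05 = 1226 tonne/day.
Overhead V = T − H = 1226 − 603.67 = 622.38 tonne/day.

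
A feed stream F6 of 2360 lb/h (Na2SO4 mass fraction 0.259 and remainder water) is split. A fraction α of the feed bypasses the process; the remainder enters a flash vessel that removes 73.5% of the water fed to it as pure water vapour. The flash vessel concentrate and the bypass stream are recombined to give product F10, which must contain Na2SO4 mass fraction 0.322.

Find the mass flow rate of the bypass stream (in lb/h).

All 2360×0.259 = 611.24 lb/h of Na2SO4 reaches F10, so F10 = 611.24/0.322 = 1898.3 lb/h and vapour = 461.74 lb/h.
The evaporator receives (1−α)·2360 of feed at 0.741 water and removes 0.735 of that water:
0.735×0.741×(1−α)×2360 = 461.74
(1−α) = 461.74/1285.3 = 0.3592;  α = 0.6408.
Bypass flow = 0.6408×2360 = 1512.2 lb/h.

1512 lb/h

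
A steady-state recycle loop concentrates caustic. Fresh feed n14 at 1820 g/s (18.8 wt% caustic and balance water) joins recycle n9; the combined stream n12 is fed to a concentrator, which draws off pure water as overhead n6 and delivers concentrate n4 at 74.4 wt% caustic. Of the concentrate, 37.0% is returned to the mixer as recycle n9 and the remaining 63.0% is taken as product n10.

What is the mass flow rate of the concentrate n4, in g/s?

Overall caustic balance (none leaves overhead): caustic in fresh feed = caustic in product, i.e. 1820×0.188 = (1−0.370)·n4·0.744.
n4 = 342.16/(0.744×0.630) = 729.99 g/s.

730 g/s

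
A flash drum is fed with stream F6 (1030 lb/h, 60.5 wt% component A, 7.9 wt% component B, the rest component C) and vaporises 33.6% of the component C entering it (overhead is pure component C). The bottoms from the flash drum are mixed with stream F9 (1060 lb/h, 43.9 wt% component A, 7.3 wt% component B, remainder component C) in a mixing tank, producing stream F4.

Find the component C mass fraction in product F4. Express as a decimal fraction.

Vapour removed = 0.336×0.316×1030 = 109.36 lb/h; concentrate = 920.64 lb/h.
component C reaching the mixer = 216.12 (from concentrate) + 1060×0.488 = 733.4 lb/h.
Product flow = 920.64 + 1060 = 1980.6 lb/h; component C fraction = 0.3703.

0.3703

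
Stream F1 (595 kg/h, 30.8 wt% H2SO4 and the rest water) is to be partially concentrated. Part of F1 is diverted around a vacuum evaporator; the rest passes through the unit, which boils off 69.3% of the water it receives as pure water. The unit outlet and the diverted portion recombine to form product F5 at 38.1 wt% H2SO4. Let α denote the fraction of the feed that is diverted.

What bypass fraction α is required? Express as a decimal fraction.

All 595×0.308 = 183.26 kg/h of H2SO4 reaches F5, so F5 = 183.26/0.381 = 481 kg/h and vapour = 114 kg/h.
The evaporator receives (1−α)·595 of feed at 0.692 water and removes 0.693 of that water:
0.693×0.692×(1−α)×595 = 114
(1−α) = 114/285.34 = 0.3995;  α = 0.6005.

0.600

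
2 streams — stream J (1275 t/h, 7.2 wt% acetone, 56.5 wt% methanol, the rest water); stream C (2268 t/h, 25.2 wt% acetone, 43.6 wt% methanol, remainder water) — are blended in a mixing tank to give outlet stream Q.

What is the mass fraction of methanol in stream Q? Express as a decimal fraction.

0.482

Total flow out = 1275 + 2268 = 3543 t/h.
methanol in = 1275×0.565 + 2268×0.436 = 1709.2 t/h.
methanol mass fraction in Q = 1709.2/3543 = 0.482.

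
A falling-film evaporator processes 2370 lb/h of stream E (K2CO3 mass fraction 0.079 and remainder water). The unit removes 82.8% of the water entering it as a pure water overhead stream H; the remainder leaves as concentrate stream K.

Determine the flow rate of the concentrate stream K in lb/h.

562.7 lb/h

water entering = 2370×0.921 = 2182.8 lb/h; overhead removed = 0.828×2182.8 = 1807.3 lb/h.
Concentrate = 2370 − 1807.3 = 562.67 lb/h.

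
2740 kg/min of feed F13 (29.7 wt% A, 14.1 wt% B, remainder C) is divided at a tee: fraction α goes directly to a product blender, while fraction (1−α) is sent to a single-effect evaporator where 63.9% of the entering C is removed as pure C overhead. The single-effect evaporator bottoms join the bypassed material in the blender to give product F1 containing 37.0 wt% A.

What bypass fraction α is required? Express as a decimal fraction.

All 2740×0.297 = 813.78 kg/min of A reaches F1, so F1 = 813.78/0.370 = 2199.4 kg/min and vapour = 540.59 kg/min.
The evaporator receives (1−α)·2740 of feed at 0.562 C and removes 0.639 of that C:
0.639×0.562×(1−α)×2740 = 540.59
(1−α) = 540.59/983.98 = 0.5494;  α = 0.4506.

0.451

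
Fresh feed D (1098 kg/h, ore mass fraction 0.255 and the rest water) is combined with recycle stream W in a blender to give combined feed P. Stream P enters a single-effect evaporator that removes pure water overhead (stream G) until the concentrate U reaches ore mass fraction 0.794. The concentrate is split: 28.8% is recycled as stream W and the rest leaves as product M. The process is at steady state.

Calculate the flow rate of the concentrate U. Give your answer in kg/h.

495.3 kg/h

Overall ore balance (none leaves overhead): ore in fresh feed = ore in product, i.e. 1098×0.255 = (1−0.288)·U·0.794.
U = 279.99/(0.794×0.712) = 495.27 kg/h.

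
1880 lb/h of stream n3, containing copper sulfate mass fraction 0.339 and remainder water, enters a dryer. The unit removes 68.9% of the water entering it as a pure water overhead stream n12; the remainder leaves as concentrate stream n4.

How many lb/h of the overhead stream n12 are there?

water entering = 1880×0.661 = 1242.7 lb/h; overhead removed = 0.689×1242.7 = 856.21 lb/h.

856.2 lb/h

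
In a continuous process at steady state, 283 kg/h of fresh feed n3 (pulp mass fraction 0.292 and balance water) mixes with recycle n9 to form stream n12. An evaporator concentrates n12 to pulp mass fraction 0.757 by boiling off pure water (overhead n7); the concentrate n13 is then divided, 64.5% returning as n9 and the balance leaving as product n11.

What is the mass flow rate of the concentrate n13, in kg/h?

307.5 kg/h

Overall pulp balance (none leaves overhead): pulp in fresh feed = pulp in product, i.e. 283×0.292 = (1−0.645)·n13·0.757.
n13 = 82.636/(0.757×0.355) = 307.5 kg/h.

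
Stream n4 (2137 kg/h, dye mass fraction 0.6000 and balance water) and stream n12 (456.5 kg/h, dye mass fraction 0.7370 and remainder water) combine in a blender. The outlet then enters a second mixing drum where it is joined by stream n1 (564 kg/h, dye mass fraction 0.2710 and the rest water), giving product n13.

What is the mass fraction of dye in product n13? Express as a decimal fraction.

0.5610

Overall, product flow = 3157.5 kg/h.
dye in = 2137×0.600 + 456.5×0.737 + 564×0.271 = 1771.5 kg/h.
dye fraction in n13 = 0.5610.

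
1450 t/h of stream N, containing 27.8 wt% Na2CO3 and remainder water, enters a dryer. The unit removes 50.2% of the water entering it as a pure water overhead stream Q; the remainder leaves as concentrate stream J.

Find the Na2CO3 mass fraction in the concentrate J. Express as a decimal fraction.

Na2CO3 is not removed: 1450×0.278 = 403.1 t/h of Na2CO3 enters J.
water entering = 1450×0.722 = 1046.9 t/h; overhead removed = 0.502×1046.9 = 525.54 t/h.
Concentrate = 1450 − 525.54 = 924.46 t/h.
Mass fraction = 403.1/924.46 = 0.436.

0.436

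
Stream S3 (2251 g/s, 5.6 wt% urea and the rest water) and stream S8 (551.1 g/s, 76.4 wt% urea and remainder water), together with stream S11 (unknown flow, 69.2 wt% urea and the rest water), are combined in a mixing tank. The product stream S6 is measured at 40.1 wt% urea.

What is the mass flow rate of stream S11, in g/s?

1981 g/s

Let S11 be the unknown flow. Total out = 2802.1 + S11.
urea balance: 547.1 + 0.692·S11 = 0.401·(2802.1 + S11)
(0.692 − 0.401)·S11 = 0.401×2802.1 − 547.1 = 576.55
S11 = 576.55 / 0.291 = 1981.3 g/s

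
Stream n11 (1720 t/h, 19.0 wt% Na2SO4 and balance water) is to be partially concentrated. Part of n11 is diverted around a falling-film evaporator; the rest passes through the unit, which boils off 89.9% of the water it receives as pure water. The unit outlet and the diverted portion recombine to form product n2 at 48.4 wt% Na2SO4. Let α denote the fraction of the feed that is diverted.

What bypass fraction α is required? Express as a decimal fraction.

0.166

All 1720×0.190 = 326.8 t/h of Na2SO4 reaches n2, so n2 = 326.8/0.484 = 675.21 t/h and vapour = 1044.8 t/h.
The evaporator receives (1−α)·1720 of feed at 0.810 water and removes 0.899 of that water:
0.899×0.810×(1−α)×1720 = 1044.8
(1−α) = 1044.8/1252.5 = 0.8342;  α = 0.1658.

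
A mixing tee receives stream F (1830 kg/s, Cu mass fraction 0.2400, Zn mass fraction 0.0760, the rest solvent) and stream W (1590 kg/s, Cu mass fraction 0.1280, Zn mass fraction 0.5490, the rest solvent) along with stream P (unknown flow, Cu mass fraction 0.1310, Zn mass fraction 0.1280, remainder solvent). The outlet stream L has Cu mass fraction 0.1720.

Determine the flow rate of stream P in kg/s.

Let P be the unknown flow. Total out = 3420 + P.
Cu balance: 642.72 + 0.131·P = 0.172·(3420 + P)
(0.131 − 0.172)·P = 0.172×3420 − 642.72 = -54.48
P = -54.48 / -0.041 = 1328.8 kg/s

1329 kg/s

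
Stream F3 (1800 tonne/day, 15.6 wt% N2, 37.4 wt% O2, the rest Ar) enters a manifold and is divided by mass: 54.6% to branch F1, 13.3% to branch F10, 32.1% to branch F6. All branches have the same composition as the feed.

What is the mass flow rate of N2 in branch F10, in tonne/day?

37.35 tonne/day

Branch F10 total = 0.133×1800 = 239.4 tonne/day.
N2 in F10 = 0.156×239.4 = 37.346 tonne/day.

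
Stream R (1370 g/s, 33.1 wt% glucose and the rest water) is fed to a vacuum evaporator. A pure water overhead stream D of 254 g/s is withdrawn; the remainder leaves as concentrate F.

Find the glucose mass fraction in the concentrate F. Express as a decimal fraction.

0.4063

glucose is not removed: 1370×0.331 = 453.47 g/s of glucose enters F.
Concentrate = 1370 − 254 = 1116 g/s.
Mass fraction = 453.47/1116 = 0.4063.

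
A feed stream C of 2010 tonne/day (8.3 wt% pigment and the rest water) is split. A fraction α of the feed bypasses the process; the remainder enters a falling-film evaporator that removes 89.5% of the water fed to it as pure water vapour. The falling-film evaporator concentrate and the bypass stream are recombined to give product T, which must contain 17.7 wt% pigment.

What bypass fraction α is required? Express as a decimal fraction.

0.353

All 2010×0.083 = 166.83 tonne/day of pigment reaches T, so T = 166.83/0.177 = 942.54 tonne/day and vapour = 1067.5 tonne/day.
The evaporator receives (1−α)·2010 of feed at 0.917 water and removes 0.895 of that water:
0.895×0.917×(1−α)×2010 = 1067.5
(1−α) = 1067.5/1649.6 = 0.6471;  α = 0.3529.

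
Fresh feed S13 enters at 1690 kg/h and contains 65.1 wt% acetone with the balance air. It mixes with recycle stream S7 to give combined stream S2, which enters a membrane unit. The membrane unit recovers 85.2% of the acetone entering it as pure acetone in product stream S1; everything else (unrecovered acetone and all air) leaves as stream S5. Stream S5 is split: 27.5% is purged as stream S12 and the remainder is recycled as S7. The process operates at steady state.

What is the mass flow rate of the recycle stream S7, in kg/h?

1687 kg/h

air enters only via S13 and leaves only via the purge: 1690×0.349 = 0.275×(air in S5), and the membrane unit passes all air, so air in S2 = air in S5 = 2144.8 kg/h.
acetone in S2: m_A = 1690×0.651 + (1−0.275)·(1−0.852)·m_A, so m_A = 1100.2/0.8927 = 1232.4 kg/h.
S5 = (1−0.852)×1232.4 + 2144.8 = 2327.2 kg/h.
Recycle S7 = (1−0.275)×2327.2 = 1687.2 kg/h.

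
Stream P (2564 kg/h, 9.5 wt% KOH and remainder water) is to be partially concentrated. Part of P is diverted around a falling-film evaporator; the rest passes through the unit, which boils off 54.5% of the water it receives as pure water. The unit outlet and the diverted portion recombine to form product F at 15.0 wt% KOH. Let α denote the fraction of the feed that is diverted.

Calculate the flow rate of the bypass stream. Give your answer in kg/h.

657.9 kg/h

All 2564×0.095 = 243.58 kg/h of KOH reaches F, so F = 243.58/0.150 = 1623.9 kg/h and vapour = 940.13 kg/h.
The evaporator receives (1−α)·2564 of feed at 0.905 water and removes 0.545 of that water:
0.545×0.905×(1−α)×2564 = 940.13
(1−α) = 940.13/1264.6 = 0.7434;  α = 0.2566.
Bypass flow = 0.2566×2564 = 657.91 kg/h.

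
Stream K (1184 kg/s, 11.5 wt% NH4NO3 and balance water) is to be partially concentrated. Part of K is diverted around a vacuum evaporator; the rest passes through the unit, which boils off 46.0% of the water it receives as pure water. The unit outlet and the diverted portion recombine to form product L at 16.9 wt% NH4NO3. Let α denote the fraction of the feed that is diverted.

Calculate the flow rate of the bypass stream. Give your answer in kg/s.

254.7 kg/s

All 1184×0.115 = 136.16 kg/s of NH4NO3 reaches L, so L = 136.16/0.169 = 805.68 kg/s and vapour = 378.32 kg/s.
The evaporator receives (1−α)·1184 of feed at 0.885 water and removes 0.460 of that water:
0.460×0.885×(1−α)×1184 = 378.32
(1−α) = 378.32/482.01 = 0.7849;  α = 0.2151.
Bypass flow = 0.2151×1184 = 254.7 kg/s.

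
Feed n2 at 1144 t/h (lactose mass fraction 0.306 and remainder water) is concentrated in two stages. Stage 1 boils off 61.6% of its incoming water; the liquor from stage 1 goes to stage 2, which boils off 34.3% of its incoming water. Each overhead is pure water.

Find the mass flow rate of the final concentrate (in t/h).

550.4 t/h

water in feed = 1144×0.694 = 793.94 t/h.
After stage 1: water left = (1−0.616)×793.94 = 304.87; stream total = 654.94 t/h.
After stage 2: water left = (1−0.343)×304.87 = 200.3; final concentrate = 550.36 t/h.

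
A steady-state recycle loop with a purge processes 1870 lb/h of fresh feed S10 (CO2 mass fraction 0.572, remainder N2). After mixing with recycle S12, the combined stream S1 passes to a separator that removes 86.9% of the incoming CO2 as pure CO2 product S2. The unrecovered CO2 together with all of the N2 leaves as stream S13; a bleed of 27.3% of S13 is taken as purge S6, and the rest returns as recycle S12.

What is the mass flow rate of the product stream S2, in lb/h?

CO2 in S1: m_A = 1870×0.572 + (1−0.273)·(1−0.869)·m_A, so m_A = 1069.6/0.9048 = 1182.2 lb/h.
Product S2 = 0.869×1182.2 = 1027.4 lb/h.

1027 lb/h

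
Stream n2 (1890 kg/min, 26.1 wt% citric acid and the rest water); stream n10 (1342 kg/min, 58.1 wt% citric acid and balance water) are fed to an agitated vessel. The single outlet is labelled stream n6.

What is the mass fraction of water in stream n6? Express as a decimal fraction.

Total flow out = 1890 + 1342 = 3232 kg/min.
water in = 1890×0.739 + 1342×0.419 = 1959 kg/min.
water mass fraction in n6 = 1959/3232 = 0.606.

0.606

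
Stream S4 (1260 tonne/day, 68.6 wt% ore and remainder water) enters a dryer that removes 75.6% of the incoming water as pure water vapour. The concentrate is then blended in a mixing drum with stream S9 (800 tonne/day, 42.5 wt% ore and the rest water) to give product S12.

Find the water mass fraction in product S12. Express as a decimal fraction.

0.3161

Vapour removed = 0.756×0.314×1260 = 299.1 tonne/day; concentrate = 960.9 tonne/day.
water reaching the mixer = 96.536 (from concentrate) + 800×0.575 = 556.54 tonne/day.
Product flow = 960.9 + 800 = 1760.9 tonne/day; water fraction = 0.3161.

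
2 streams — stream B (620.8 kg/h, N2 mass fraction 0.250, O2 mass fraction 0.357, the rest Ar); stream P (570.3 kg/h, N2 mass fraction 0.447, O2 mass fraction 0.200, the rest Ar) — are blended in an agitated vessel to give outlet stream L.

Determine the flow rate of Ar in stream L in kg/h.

Ar out = Ar in = 620.8×0.393 + 570.3×0.353 = 445.29 kg/h.

445.3 kg/h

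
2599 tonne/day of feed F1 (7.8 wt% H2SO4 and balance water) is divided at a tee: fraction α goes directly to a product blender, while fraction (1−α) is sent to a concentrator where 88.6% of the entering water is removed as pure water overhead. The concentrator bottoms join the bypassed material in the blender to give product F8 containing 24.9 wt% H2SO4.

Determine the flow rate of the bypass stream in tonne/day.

414.1 tonne/day

All 2599×0.078 = 202.72 tonne/day of H2SO4 reaches F8, so F8 = 202.72/0.249 = 814.14 tonne/day and vapour = 1784.9 tonne/day.
The evaporator receives (1−α)·2599 of feed at 0.922 water and removes 0.886 of that water:
0.886×0.922×(1−α)×2599 = 1784.9
(1−α) = 1784.9/2123.1 = 0.8407;  α = 0.1593.
Bypass flow = 0.1593×2599 = 414.07 tonne/day.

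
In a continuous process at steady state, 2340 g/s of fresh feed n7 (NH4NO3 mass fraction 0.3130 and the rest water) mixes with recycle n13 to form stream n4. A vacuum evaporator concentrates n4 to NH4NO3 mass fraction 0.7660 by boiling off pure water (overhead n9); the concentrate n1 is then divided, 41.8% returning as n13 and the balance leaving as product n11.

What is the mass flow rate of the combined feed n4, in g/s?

Overall NH4NO3 balance (none leaves overhead): NH4NO3 in fresh feed = NH4NO3 in product, i.e. 2340×0.313 = (1−0.418)·n1·0.766.
n1 = 732.42/(0.766×0.582) = 1642.9 g/s.
Recycle n13 = 0.418×1642.9 = 686.73 g/s.
Combined feed n4 = 2340 + 686.73 = 3026.7 g/s.

3027 g/s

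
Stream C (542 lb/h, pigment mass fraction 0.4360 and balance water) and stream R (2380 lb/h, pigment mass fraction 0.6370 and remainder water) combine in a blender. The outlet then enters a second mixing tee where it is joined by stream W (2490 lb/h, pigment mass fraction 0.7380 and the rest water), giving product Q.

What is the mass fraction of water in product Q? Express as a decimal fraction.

0.3367

Overall, product flow = 5412 lb/h.
water in = 542×0.564 + 2380×0.363 + 2490×0.262 = 1822 lb/h.
water fraction in Q = 0.3367.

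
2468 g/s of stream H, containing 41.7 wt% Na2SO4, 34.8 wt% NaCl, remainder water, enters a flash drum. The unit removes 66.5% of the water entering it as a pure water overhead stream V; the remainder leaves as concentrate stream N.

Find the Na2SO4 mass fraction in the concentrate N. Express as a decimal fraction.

Na2SO4 is not removed: 2468×0.417 = 1029.2 g/s of Na2SO4 enters N.
water entering = 2468×0.235 = 579.98 g/s; overhead removed = 0.665×579.98 = 385.69 g/s.
Concentrate = 2468 − 385.69 = 2082.3 g/s.
Mass fraction = 1029.2/2082.3 = 0.494.

0.494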